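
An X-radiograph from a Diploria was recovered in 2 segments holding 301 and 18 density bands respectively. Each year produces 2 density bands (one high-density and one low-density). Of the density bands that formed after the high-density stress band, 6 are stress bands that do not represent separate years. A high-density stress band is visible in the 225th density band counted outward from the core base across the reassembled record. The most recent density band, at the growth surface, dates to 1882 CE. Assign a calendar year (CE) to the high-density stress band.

Total density bands = 301 + 18 = 319.
319 − 225 = 94 density bands lie beyond the high-density stress band toward the growth surface.
Excluding 6 false density bands: 94 − 6 = 88.
With 2 density bands per year, 88 / 2 = 44 years.
Counting back 44 years from 1882 CE places the high-density stress band in 1882 − 44 = 1838 CE.

1838 CE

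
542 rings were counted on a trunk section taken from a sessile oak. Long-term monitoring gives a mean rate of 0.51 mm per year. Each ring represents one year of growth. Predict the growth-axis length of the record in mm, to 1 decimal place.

The record spans 542 years at 0.51 mm per year.
Length ≈ 0.51 × 542 = 276.4 mm.

276.4 mm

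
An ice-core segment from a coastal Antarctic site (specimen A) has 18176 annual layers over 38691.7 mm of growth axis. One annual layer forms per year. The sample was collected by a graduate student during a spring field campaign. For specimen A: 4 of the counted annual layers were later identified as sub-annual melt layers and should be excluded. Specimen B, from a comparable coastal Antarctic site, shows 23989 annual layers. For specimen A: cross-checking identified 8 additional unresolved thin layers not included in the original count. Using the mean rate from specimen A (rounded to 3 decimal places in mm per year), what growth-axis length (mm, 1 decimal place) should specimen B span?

Specimen A: after corrections the count is 18176 − 4 + 8 = 18180 annual layers.
A: Mean rate = 38691.7 mm / 18180 years ≈ 2.128 mm per year.
B's length ≈ 2.128 × 23989 = 51048.6 mm.

51048.6 mm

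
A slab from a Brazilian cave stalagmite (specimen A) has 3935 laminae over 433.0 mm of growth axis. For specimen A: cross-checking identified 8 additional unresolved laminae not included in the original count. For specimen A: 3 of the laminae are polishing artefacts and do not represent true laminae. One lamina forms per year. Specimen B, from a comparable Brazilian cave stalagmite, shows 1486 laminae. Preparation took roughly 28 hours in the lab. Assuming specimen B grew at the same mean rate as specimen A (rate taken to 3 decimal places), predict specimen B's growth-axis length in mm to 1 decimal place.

163.5 mm

Specimen A: adjusted count: 3935 − 3 + 8 = 3940 laminae.
A: Mean rate = 433.0 mm / 3940 years ≈ 0.110 mm/year.
Length of B = 0.110 × 1486 = 163.5 mm.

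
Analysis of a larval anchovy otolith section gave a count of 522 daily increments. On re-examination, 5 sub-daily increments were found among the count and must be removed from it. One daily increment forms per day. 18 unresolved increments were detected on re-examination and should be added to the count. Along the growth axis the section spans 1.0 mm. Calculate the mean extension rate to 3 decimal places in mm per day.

0.002 mm per day

Correcting the raw count gives 522 − 5 + 18 = 535 true daily increments.
Mean rate = 1.0 mm / 535 days ≈ 0.002 mm per day.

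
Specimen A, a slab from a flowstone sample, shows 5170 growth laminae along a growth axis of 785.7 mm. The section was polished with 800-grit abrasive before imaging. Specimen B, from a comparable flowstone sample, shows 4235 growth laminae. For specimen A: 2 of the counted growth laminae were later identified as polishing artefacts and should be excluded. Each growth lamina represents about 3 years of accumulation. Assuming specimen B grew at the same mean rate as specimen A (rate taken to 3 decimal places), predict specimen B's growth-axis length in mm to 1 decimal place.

Specimen A: correcting the raw count gives 5170 − 2 = 5168 true growth laminae.
Specimen A: at 3 years per growth lamina, 5168 × 3 = 15504 years.
A: 785.7 mm over 15504 years gives 785.7 / 15504 ≈ 0.051 mm/yr.
Specimen B: 4235 growth laminae at 3 years each span 4235 × 3 = 12705 years. For B, 0.051 mm/year × 12705 years = 648.0 mm.

648.0 mm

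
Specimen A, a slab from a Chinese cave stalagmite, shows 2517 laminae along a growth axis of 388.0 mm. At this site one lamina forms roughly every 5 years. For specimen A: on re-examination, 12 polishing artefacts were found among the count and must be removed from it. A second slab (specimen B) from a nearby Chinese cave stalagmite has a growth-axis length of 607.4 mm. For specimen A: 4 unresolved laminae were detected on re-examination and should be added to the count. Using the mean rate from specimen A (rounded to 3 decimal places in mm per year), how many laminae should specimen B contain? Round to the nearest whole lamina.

Specimen A: true lamina count = 2517 − 12 + 4 = 2509.
Specimen A: at 5 years per lamina, 2509 × 5 = 12545 years.
A: Mean rate = 388.0 mm / 12545 years ≈ 0.031 mm per year.
Specimen B: 607.4 mm / 0.031 mm per year = 19593.55 years; at 5 years per lamina that is 19593.55 / 5 ≈ 3919 laminae.

3919 laminae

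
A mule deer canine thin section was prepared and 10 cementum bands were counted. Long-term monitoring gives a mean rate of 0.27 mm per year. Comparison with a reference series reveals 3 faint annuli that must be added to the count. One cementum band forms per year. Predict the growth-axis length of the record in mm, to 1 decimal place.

After corrections the count is 10 + 3 = 13 cementum bands.
Length ≈ 0.27 × 13 = 3.5 mm.

3.5 mm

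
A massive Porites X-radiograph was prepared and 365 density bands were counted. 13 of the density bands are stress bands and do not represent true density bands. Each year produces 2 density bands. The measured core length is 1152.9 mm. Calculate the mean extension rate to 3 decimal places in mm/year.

Adjusted count: 365 − 13 = 352 density bands.
With 2 density bands per year, 352 / 2 = 176 years.
1152.9 mm over 176 years gives 1152.9 / 176 ≈ 6.551 mm/year.

6.551 mm/year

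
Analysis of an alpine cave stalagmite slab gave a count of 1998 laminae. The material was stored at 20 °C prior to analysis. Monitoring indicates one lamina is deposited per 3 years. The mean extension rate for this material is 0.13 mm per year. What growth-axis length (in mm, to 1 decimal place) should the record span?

1998 laminae at 3 years each span 1998 × 3 = 5994 years.
Length ≈ 0.13 × 5994 = 779.2 mm.

779.2 mm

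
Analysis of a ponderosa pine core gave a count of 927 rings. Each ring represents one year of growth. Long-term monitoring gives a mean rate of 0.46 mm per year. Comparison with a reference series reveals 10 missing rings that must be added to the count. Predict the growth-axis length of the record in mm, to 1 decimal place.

431.0 mm

Adjusted count: 927 + 10 = 937 rings.
Length ≈ 0.46 × 937 = 431.0 mm.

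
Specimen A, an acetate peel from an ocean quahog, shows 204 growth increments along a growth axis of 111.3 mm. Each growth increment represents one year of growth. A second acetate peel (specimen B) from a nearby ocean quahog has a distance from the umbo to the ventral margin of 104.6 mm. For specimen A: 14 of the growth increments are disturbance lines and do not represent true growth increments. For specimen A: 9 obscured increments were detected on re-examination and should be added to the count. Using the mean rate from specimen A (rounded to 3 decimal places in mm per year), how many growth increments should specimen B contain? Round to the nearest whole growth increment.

Specimen A: adjusted count: 204 − 14 + 9 = 199 growth increments.
A: 111.3 mm over 199 years gives 111.3 / 199 ≈ 0.559 mm per year.
B spans 104.6 / 0.559 = 187.12 years ≈ 187 growth increments.

187 growth increments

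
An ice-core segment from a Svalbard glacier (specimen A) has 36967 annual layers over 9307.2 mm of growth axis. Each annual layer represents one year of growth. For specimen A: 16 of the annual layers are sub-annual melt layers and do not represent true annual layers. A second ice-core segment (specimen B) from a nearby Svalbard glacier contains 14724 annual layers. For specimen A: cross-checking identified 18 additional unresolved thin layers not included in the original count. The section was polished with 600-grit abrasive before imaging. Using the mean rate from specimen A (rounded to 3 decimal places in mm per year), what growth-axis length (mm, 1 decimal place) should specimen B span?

3710.4 mm

Specimen A: correcting the raw count gives 36967 − 16 + 18 = 36969 true annual layers.
A: Mean rate = 9307.2 mm / 36969 years ≈ 0.252 mm per year.
For B, 0.252 mm/year × 14724 years = 3710.4 mm.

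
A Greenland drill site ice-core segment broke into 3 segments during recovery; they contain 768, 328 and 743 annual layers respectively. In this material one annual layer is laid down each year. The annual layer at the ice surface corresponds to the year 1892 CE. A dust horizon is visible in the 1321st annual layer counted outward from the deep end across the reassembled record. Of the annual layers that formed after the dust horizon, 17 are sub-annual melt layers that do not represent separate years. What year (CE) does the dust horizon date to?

1391 CE

Total annual layers = 768 + 328 + 743 = 1839.
Between annual layer 1321 and the ice surface there are 1839 − 1321 = 518 annual layers.
Excluding 17 false annual layers: 518 − 17 = 501.
1892 − 501 = 1391 CE.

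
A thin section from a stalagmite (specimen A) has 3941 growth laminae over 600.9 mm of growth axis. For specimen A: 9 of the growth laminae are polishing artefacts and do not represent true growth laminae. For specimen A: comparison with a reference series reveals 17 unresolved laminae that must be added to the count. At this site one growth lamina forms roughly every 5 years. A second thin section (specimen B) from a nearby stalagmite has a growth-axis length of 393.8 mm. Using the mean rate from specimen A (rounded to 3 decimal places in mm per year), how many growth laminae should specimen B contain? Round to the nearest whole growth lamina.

Specimen A: true growth lamina count = 3941 − 9 + 17 = 3949.
Specimen A: at 5 years per growth lamina, 3949 × 5 = 19745 years.
A: Mean rate = 600.9 mm / 19745 years ≈ 0.030 mm/yr.
Specimen B: 393.8 mm / 0.030 mm per year = 13126.67 years; at 5 years per growth lamina that is 13126.67 / 5 ≈ 2625 growth laminae.

2625 growth laminae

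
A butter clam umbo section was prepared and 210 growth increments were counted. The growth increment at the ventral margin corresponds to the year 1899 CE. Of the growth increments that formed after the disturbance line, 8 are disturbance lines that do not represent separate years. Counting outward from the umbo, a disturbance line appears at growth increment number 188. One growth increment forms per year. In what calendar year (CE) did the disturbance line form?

1885 CE

Between growth increment 188 and the ventral margin there are 210 − 188 = 22 growth increments.
Excluding 8 false growth increments: 22 − 8 = 14.
Counting back 14 years from 1899 CE places the disturbance line in 1899 − 14 = 1885 CE.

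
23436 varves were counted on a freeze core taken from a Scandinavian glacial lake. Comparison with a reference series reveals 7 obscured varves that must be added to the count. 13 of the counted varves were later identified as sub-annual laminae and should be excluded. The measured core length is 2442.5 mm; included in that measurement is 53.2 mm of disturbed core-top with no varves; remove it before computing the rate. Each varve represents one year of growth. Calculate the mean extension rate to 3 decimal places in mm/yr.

0.102 mm/yr

Adjusted count: 23436 − 13 + 7 = 23430 varves.
Removing the 53.2 mm offcut leaves 2442.5 − 53.2 = 2389.3 mm.
Extension rate ≈ 2389.3 / 23430 = 0.102 mm/yr.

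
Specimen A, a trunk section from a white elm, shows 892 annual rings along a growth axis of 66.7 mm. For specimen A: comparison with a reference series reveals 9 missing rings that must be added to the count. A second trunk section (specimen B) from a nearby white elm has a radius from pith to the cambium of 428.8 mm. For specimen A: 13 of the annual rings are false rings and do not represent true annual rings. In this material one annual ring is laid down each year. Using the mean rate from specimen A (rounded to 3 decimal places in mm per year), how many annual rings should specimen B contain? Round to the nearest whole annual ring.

5717 annual rings

Specimen A: correcting the raw count gives 892 − 13 + 9 = 888 true annual rings.
A: Extension rate ≈ 66.7 / 888 = 0.075 mm/year.
For B, 428.8 / 0.075 = 5717.33 years ≈ 5717 annual rings.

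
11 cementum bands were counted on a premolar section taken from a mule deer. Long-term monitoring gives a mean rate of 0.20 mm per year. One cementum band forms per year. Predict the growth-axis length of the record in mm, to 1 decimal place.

11 years of growth are recorded.
Length ≈ 0.20 × 11 = 2.2 mm.

2.2 mm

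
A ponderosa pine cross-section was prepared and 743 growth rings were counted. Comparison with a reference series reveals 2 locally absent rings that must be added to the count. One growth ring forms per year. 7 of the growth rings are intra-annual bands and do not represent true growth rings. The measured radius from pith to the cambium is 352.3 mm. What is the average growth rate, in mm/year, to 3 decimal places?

0.477 mm/year

Correcting the raw count gives 743 − 7 + 2 = 738 true growth rings.
352.3 mm over 738 years gives 352.3 / 738 ≈ 0.477 mm/year.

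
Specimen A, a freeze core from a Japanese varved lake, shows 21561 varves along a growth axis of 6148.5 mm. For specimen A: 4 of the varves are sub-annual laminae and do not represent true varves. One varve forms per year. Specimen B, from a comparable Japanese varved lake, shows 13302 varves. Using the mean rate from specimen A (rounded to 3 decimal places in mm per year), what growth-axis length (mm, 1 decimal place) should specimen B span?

3791.1 mm

Specimen A: adjusted count: 21561 − 4 = 21557 varves.
A: 6148.5 mm over 21557 years gives 6148.5 / 21557 ≈ 0.285 mm/year.
Length of B = 0.285 × 13302 = 3791.1 mm.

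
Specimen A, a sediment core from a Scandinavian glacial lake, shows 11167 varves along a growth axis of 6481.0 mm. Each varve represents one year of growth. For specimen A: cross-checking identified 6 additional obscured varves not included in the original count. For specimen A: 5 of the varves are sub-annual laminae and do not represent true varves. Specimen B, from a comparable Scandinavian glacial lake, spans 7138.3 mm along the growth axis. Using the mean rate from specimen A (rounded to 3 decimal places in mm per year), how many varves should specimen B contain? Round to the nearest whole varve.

Specimen A: after corrections the count is 11167 − 5 + 6 = 11168 varves.
A: Extension rate ≈ 6481.0 / 11168 = 0.580 mm/year.
For B, 7138.3 / 0.580 = 12307.41 years ≈ 12307 varves.

12307 varves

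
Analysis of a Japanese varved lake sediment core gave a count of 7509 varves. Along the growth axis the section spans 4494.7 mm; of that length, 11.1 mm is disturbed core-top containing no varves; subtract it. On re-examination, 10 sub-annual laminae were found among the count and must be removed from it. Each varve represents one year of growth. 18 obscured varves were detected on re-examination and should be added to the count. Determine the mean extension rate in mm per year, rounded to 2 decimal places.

After corrections the count is 7509 − 10 + 18 = 7517 varves.
The growth record spans 4494.7 − 11.1 = 4483.6 mm.
Extension rate ≈ 4483.6 / 7517 = 0.60 mm per year.

0.60 mm per year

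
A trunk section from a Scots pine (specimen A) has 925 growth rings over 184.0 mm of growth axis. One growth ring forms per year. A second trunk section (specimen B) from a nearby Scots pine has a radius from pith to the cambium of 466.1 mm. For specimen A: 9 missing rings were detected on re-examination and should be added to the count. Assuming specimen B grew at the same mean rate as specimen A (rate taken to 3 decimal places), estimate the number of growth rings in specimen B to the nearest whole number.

2366 growth rings

Specimen A: correcting the raw count gives 925 + 9 = 934 true growth rings.
A: 184.0 mm over 934 years gives 184.0 / 934 ≈ 0.197 mm/yr.
For B, 466.1 / 0.197 = 2365.99 years ≈ 2366 growth rings.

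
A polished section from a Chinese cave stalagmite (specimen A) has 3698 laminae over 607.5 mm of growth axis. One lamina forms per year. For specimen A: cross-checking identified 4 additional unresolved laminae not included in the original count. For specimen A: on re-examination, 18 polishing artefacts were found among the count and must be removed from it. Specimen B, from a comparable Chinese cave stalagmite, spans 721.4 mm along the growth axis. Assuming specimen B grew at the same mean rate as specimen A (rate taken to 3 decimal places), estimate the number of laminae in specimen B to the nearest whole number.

4372 laminae

Specimen A: after corrections the count is 3698 − 18 + 4 = 3684 laminae.
A: Mean rate = 607.5 mm / 3684 years ≈ 0.165 mm per year.
For B, 721.4 / 0.165 = 4372.12 years ≈ 4372 laminae.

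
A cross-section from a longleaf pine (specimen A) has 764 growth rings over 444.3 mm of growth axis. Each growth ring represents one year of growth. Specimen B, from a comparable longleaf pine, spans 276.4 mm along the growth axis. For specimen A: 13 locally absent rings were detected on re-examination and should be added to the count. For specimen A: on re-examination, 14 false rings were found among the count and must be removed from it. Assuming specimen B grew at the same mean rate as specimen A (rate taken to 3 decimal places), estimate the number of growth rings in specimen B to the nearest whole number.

Specimen A: true growth ring count = 764 − 14 + 13 = 763.
A: Extension rate ≈ 444.3 / 763 = 0.582 mm/yr.
B spans 276.4 / 0.582 = 474.91 years ≈ 475 growth rings.

475 growth rings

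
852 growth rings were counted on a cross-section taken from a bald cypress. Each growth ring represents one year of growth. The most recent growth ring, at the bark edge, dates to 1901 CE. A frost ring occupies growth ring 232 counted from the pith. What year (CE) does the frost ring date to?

The frost ring sits at growth ring 232 from the pith, so 852 − 232 = 620 growth rings formed after it.
Counting back 620 years from 1901 CE places the frost ring in 1901 − 620 = 1281 CE.

1281 CE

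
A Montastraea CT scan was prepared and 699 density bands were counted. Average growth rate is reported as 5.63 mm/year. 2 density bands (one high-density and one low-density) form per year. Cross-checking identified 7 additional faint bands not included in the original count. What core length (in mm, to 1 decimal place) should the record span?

True density band count = 699 + 7 = 706.
706 density bands at 2 per year is 706 / 2 = 353 years.
353 years at 5.63 mm/year gives 5.63 × 353 = 1987.4 mm.

1987.4 mm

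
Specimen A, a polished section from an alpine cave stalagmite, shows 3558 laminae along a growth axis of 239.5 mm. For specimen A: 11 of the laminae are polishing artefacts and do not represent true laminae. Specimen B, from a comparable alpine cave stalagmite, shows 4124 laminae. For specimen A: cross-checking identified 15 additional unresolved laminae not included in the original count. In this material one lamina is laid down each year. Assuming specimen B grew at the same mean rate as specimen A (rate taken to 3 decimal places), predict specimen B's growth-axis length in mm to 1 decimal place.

Specimen A: after corrections the count is 3558 − 11 + 15 = 3562 laminae.
A: 239.5 mm over 3562 years gives 239.5 / 3562 ≈ 0.067 mm/yr.
For B, 0.067 mm/year × 4124 years = 276.3 mm.

276.3 mm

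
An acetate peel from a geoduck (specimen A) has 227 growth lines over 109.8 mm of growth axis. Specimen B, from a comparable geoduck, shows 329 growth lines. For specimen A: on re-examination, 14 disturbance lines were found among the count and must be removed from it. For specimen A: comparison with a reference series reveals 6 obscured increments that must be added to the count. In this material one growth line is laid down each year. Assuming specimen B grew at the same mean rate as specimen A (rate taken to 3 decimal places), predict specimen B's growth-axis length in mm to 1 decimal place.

Specimen A: true growth line count = 227 − 14 + 6 = 219.
A: 109.8 mm over 219 years gives 109.8 / 219 ≈ 0.501 mm/yr.
B's length ≈ 0.501 × 329 = 164.8 mm.

164.8 mm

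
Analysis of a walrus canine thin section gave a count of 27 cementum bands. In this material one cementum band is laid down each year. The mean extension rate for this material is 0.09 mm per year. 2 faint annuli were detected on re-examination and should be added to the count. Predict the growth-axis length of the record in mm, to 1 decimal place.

2.6 mm

Correcting the raw count gives 27 + 2 = 29 true cementum bands.
Length ≈ 0.09 × 29 = 2.6 mm.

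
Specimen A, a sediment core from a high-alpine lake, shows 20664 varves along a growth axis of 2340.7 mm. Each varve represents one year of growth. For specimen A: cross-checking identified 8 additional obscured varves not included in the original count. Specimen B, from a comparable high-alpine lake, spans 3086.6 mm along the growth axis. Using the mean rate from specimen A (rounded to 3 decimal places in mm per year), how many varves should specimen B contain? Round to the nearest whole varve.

27315 varves

Specimen A: after corrections the count is 20664 + 8 = 20672 varves.
A: 2340.7 mm over 20672 years gives 2340.7 / 20672 ≈ 0.113 mm per year.
For B, 3086.6 / 0.113 = 27315.04 years ≈ 27315 varves.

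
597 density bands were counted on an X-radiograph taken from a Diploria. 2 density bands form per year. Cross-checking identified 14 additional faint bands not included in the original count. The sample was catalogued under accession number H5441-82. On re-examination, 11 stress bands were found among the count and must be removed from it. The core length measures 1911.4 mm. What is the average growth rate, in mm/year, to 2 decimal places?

6.37 mm/year

Correcting the raw count gives 597 − 11 + 14 = 600 true density bands.
600 density bands at 2 per year is 600 / 2 = 300 years.
Mean rate = 1911.4 mm / 300 years ≈ 6.37 mm/year.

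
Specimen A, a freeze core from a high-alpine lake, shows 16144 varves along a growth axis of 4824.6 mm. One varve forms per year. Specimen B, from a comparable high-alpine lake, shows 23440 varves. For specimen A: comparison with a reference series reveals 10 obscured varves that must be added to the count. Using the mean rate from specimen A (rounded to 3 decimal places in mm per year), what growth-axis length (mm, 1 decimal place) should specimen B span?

7008.6 mm

Specimen A: true varve count = 16144 + 10 = 16154.
A: 4824.6 mm over 16154 years gives 4824.6 / 16154 ≈ 0.299 mm/yr.
For B, 0.299 mm/year × 23440 years = 7008.6 mm.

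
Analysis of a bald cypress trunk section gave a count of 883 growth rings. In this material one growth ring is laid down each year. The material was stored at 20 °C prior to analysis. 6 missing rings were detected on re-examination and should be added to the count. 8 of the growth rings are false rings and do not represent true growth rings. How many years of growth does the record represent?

True growth ring count = 883 − 8 + 6 = 881.
With a one-to-one growth ring periodicity this is 881 years.

881 years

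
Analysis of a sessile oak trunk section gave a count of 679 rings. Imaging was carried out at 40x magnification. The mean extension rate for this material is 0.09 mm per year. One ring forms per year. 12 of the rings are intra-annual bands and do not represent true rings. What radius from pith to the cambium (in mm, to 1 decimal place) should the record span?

After corrections the count is 679 − 12 = 667 rings.
667 years at 0.09 mm/year gives 0.09 × 667 = 60.0 mm.

60.0 mm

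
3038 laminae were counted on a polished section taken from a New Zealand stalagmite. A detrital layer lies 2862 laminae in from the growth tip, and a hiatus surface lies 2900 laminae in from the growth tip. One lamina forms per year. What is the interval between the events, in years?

38 years

2900 − 2862 = 38 laminae lie between the two events.
One lamina per year makes the interval 38 years.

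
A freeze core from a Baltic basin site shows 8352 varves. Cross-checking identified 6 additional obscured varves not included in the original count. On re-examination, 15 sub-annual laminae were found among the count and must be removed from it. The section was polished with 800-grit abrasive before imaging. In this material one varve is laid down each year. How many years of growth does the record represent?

Correcting the raw count gives 8352 − 15 + 6 = 8343 true varves.
With a one-to-one varve periodicity this is 8343 years.

8343 years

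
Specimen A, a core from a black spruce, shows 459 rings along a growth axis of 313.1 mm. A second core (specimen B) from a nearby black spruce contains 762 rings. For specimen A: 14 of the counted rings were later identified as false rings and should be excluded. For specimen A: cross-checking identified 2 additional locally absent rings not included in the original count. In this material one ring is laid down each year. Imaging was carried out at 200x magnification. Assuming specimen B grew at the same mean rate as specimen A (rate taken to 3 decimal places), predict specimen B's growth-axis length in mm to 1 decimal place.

Specimen A: correcting the raw count gives 459 − 14 + 2 = 447 true rings.
A: Extension rate ≈ 313.1 / 447 = 0.700 mm/yr.
Length of B = 0.700 × 762 = 533.4 mm.

533.4 mm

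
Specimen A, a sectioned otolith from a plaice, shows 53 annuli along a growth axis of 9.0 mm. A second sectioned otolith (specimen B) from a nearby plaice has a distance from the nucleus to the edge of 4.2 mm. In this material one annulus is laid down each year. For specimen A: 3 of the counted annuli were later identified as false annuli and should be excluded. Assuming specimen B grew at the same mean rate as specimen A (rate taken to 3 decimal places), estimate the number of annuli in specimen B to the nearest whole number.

23 annuli

Specimen A: correcting the raw count gives 53 − 3 = 50 true annuli.
A: Extension rate ≈ 9.0 / 50 = 0.180 mm/year.
Specimen B: 4.2 mm / 0.180 mm per year = 23.33 years ≈ 23 annuli.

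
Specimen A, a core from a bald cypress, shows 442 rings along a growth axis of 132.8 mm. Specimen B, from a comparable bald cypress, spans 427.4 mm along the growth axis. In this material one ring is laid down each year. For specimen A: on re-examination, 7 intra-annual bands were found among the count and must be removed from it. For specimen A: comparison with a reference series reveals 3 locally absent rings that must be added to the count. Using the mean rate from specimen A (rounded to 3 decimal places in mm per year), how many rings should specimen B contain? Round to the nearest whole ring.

1411 rings

Specimen A: adjusted count: 442 − 7 + 3 = 438 rings.
A: Mean rate = 132.8 mm / 438 years ≈ 0.303 mm/year.
For B, 427.4 / 0.303 = 1410.56 years ≈ 1411 rings.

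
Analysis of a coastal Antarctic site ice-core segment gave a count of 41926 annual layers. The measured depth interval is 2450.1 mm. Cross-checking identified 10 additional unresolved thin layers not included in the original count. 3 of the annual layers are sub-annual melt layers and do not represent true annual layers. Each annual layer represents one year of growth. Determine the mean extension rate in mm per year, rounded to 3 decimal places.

True annual layer count = 41926 − 3 + 10 = 41933.
Mean rate = 2450.1 mm / 41933 years ≈ 0.058 mm per year.

0.058 mm per year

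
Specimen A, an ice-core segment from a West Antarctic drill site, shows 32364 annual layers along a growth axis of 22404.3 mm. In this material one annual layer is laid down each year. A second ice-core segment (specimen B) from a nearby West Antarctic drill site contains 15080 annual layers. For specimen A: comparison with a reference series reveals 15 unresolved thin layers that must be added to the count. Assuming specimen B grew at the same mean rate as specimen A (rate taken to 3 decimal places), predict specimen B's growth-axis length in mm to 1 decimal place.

10435.4 mm

Specimen A: after corrections the count is 32364 + 15 = 32379 annual layers.
A: Extension rate ≈ 22404.3 / 32379 = 0.692 mm/yr.
For B, 0.692 mm/year × 15080 years = 10435.4 mm.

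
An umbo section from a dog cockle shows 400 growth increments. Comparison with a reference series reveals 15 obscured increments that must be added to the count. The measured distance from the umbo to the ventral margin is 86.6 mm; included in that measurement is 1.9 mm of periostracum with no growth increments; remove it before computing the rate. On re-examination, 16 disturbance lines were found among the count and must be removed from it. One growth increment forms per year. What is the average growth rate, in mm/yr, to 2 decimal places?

Correcting the raw count gives 400 − 16 + 15 = 399 true growth increments.
The growth record spans 86.6 − 1.9 = 84.7 mm.
Mean rate = 84.7 mm / 399 years ≈ 0.21 mm/yr.

0.21 mm/yr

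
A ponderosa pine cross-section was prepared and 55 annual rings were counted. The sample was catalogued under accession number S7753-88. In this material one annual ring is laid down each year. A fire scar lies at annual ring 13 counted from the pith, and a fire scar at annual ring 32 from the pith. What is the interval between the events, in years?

Separation: 32 − 13 = 19 annual rings.
At one annual ring per year, 19 years elapsed between them.

19 yr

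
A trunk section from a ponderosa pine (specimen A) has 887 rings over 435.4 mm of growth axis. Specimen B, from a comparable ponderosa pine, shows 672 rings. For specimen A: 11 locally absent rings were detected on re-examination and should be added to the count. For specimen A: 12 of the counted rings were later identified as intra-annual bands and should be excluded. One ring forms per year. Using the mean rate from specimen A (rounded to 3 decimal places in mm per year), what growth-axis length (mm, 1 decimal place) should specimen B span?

Specimen A: correcting the raw count gives 887 − 12 + 11 = 886 true rings.
A: 435.4 mm over 886 years gives 435.4 / 886 ≈ 0.491 mm per year.
B's length ≈ 0.491 × 672 = 330.0 mm.

330.0 mm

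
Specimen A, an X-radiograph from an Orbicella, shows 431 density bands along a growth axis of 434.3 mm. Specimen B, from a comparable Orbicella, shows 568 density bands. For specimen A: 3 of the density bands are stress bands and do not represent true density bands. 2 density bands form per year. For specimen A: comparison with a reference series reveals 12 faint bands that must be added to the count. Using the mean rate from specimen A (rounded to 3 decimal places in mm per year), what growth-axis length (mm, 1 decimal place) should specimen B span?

560.6 mm

Specimen A: adjusted count: 431 − 3 + 12 = 440 density bands.
Specimen A: dividing by 2 density bands per year: 440 / 2 = 220 years.
A: Extension rate ≈ 434.3 / 220 = 1.974 mm/year.
Specimen B: 568 density bands at 2 per year is 568 / 2 = 284 years. B's length ≈ 1.974 × 284 = 560.6 mm.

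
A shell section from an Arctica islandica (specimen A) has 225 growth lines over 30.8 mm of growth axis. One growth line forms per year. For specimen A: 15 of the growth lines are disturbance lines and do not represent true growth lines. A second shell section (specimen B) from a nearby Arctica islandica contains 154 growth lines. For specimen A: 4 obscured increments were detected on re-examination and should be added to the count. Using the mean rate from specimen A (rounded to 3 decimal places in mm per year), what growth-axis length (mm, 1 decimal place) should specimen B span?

22.2 mm

Specimen A: after corrections the count is 225 − 15 + 4 = 214 growth lines.
A: 30.8 mm over 214 years gives 30.8 / 214 ≈ 0.144 mm/year.
For B, 0.144 mm/year × 154 years = 22.2 mm.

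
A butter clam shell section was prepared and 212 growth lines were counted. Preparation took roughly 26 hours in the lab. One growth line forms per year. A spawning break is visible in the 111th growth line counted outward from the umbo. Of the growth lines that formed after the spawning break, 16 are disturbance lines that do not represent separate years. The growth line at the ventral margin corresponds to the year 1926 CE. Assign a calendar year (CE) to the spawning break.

1841 CE

212 − 111 = 101 growth lines lie beyond the spawning break toward the ventral margin.
Excluding 16 false growth lines: 101 − 16 = 85.
The growth line at the ventral margin is 1926 CE, so the spawning break dates to 1926 − 85 = 1841 CE.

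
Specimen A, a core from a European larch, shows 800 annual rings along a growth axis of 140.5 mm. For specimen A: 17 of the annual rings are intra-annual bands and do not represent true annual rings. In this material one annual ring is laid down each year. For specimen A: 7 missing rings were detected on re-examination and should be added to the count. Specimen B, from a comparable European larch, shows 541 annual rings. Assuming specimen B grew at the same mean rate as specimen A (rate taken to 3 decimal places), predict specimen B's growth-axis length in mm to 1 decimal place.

Specimen A: correcting the raw count gives 800 − 17 + 7 = 790 true annual rings.
A: 140.5 mm over 790 years gives 140.5 / 790 ≈ 0.178 mm/yr.
Length of B = 0.178 × 541 = 96.3 mm.

96.3 mm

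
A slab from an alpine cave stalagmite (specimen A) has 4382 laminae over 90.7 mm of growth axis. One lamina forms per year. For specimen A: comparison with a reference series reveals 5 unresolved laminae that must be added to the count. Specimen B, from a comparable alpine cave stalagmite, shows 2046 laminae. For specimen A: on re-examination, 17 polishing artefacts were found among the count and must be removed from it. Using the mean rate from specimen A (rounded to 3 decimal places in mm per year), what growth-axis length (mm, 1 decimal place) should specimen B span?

Specimen A: correcting the raw count gives 4382 − 17 + 5 = 4370 true laminae.
A: Extension rate ≈ 90.7 / 4370 = 0.021 mm/yr.
B's length ≈ 0.021 × 2046 = 43.0 mm.

43.0 mm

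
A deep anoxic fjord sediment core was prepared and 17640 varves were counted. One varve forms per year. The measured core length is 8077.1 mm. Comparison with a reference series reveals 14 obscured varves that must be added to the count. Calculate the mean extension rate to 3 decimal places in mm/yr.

0.458 mm/yr

True varve count = 17640 + 14 = 17654.
Extension rate ≈ 8077.1 / 17654 = 0.458 mm/yr.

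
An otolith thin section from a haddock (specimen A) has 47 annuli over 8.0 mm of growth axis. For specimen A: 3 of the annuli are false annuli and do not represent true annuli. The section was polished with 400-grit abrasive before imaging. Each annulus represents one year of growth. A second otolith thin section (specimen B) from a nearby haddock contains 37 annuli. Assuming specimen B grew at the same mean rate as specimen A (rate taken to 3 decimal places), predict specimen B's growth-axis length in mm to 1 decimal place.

Specimen A: adjusted count: 47 − 3 = 44 annuli.
A: 8.0 mm over 44 years gives 8.0 / 44 ≈ 0.182 mm/year.
Length of B = 0.182 × 37 = 6.7 mm.

6.7 mm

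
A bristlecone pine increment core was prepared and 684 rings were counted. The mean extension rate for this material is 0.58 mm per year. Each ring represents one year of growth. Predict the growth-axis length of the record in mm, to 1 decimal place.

396.7 mm

The record spans 684 years at 0.58 mm per year.
684 years at 0.58 mm/year gives 0.58 × 684 = 396.7 mm.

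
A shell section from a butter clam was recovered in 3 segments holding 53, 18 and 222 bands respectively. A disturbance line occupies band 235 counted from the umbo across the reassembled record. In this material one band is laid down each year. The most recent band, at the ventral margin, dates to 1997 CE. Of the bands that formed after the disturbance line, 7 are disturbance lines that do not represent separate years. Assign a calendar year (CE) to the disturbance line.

1946 CE

Total bands = 53 + 18 + 222 = 293.
293 − 235 = 58 bands lie beyond the disturbance line toward the ventral margin.
Removing the 7 false bands leaves 58 − 7 = 51 true bands beyond the disturbance line.
1997 − 51 = 1946 CE.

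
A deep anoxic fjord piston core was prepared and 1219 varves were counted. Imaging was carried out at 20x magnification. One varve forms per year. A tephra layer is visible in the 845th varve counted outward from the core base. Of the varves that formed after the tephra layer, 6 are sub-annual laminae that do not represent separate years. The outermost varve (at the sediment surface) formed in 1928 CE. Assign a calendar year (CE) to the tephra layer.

1219 − 845 = 374 varves lie beyond the tephra layer toward the sediment surface.
Removing the 6 false varves leaves 374 − 6 = 368 true varves beyond the tephra layer.
The varve at the sediment surface is 1928 CE, so the tephra layer dates to 1928 − 368 = 1560 CE.

1560 CE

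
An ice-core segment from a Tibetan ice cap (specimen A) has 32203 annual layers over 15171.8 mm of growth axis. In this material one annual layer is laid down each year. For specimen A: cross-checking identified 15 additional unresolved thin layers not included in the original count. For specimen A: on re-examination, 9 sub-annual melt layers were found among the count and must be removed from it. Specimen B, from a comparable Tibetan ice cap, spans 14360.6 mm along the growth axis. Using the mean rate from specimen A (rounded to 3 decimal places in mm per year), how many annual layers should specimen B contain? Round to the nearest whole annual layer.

30490 annual layers

Specimen A: correcting the raw count gives 32203 − 9 + 15 = 32209 true annual layers.
A: 15171.8 mm over 32209 years gives 15171.8 / 32209 ≈ 0.471 mm/year.
Specimen B: 14360.6 mm / 0.471 mm per year = 30489.60 years ≈ 30490 annual layers.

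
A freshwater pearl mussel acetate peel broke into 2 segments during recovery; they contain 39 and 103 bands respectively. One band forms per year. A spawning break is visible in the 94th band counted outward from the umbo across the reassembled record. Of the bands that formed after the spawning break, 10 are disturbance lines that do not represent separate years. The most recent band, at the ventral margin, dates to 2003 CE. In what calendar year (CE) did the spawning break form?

1965 CE

Total bands = 39 + 103 = 142.
142 − 94 = 48 bands lie beyond the spawning break toward the ventral margin.
48 − 10 false = 38 true bands after the spawning break.
2003 − 38 = 1965 CE.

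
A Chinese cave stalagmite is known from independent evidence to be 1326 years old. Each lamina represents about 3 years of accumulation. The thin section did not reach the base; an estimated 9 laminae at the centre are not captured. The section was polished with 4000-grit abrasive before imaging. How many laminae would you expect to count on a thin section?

Expected laminae: 1326 / 3 = 442.
Subtracting the 9 laminae not captured gives 442 − 9 = 433 laminae in the record.

433 laminae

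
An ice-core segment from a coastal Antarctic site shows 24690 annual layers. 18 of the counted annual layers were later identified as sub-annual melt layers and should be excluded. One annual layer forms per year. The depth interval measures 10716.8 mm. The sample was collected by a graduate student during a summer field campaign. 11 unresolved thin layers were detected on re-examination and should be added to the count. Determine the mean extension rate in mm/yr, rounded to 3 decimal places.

0.434 mm/yr

Correcting the raw count gives 24690 − 18 + 11 = 24683 true annual layers.
Mean rate = 10716.8 mm / 24683 years ≈ 0.434 mm/yr.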